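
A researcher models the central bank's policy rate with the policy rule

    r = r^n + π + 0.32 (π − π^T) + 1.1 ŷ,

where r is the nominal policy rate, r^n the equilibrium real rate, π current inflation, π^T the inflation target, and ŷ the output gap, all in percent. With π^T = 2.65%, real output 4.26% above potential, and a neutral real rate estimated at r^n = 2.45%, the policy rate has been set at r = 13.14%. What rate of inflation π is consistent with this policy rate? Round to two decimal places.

Output 4.26% above potential → ŷ = 4.26.
Collecting π: r = r^n + (1 + 0.32) π − 0.32 π^T + 1.1 ŷ
1.32 π = 13.14 − 2.45 + 0.32 × 2.65 − 1.1 × 4.26 = 6.852
π = 6.852 / 1.32 = 5.19

5.19%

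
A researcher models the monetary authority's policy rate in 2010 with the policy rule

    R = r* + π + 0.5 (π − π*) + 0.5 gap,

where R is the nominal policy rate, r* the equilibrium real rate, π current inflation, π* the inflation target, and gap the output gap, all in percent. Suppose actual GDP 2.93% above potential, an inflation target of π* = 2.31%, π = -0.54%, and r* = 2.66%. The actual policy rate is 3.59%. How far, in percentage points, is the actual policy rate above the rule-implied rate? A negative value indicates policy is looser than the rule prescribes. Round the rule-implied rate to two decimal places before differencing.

1.43 pp

Output 2.93% above potential → gap = 2.93.
R = 2.66 + (-0.54) + 0.5 × (-0.54 − 2.31) + 0.5 × 2.93
   = 2.66 − 0.54 − 1.425 + 1.465 = 2.16
Deviation = 3.59 − 2.16 = 1.43 pp.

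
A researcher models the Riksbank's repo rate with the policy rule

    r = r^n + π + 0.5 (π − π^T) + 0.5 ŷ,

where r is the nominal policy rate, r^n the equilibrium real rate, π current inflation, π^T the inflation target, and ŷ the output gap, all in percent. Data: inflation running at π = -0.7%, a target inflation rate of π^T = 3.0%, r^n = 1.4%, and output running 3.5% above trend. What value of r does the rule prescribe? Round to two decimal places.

0.60%

Output 3.5% above potential → ŷ = 3.5.
r = 1.4 + (-0.7) + 0.5 × (-0.7 − 3.0) + 0.5 × 3.5
   = 1.4 − 0.7 − 1.85 + 1.75 = 0.60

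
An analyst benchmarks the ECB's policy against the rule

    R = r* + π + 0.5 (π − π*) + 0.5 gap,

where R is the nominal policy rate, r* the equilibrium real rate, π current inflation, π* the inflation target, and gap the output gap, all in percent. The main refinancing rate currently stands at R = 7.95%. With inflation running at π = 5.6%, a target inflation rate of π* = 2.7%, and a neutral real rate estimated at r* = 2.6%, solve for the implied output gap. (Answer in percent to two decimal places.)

0.5 gap = 7.95 − 2.6 − 5.6 − 0.5 × (5.6 − 2.7) = -1.7
gap = -1.7 / 0.5 = -3.40

-3.40%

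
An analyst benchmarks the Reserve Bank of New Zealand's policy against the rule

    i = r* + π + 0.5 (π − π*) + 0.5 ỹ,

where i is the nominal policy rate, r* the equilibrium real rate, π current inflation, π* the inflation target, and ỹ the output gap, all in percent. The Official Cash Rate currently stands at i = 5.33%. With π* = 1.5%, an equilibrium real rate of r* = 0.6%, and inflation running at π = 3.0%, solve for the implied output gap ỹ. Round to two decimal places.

0.5 ỹ = 5.33 − 0.6 − 3.0 − 0.5 × (3.0 − 1.5) = 0.98
ỹ = 0.98 / 0.5 = 1.96

1.96%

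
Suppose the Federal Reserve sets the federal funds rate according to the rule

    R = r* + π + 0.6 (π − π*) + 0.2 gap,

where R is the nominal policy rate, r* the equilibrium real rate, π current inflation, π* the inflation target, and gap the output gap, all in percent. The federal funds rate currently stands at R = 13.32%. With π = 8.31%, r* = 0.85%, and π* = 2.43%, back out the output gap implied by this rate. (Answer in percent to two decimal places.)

0.2 gap = 13.32 − 0.85 − 8.31 − 0.6 × (8.31 − 2.43) = 0.632
gap = 0.632 / 0.2 = 3.16

3.16%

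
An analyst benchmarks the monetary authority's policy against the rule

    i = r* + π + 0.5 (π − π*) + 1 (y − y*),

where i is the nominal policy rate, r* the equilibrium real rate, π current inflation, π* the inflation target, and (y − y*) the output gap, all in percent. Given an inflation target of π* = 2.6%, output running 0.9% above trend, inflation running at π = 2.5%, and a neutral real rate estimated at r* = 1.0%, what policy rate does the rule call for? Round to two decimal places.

4.35%

Output 0.9% above potential → (y − y*) = 0.9.
i = 1.0 + 2.5 + 0.5 × (2.5 − 2.6) + 1 × 0.9
   = 1.0 + 2.5 − 0.05 + 0.9 = 4.35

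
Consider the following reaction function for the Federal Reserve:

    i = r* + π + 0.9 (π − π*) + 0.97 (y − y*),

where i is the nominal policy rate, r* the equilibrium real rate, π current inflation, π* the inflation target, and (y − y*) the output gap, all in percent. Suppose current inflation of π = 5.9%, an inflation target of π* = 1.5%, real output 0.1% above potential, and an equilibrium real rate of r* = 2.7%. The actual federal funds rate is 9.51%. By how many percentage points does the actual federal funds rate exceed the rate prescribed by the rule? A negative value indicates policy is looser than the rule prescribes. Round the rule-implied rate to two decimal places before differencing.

Output 0.1% above potential → (y − y*) = 0.1.
i = 2.7 + 5.9 + 0.9 × (5.9 − 1.5) + 0.97 × 0.1
   = 2.7 + 5.9 + 3.96 + 0.097 = 12.66
Deviation = 9.51 − 12.66 = -3.15 pp.

-3.15 pp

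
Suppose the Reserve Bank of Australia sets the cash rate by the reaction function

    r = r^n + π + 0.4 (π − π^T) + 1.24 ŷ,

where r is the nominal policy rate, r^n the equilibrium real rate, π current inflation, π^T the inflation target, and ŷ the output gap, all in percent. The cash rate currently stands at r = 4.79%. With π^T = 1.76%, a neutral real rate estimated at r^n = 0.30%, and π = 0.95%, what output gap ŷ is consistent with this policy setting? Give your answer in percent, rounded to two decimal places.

3.12%

1.24 ŷ = 4.79 − 0.30 − 0.95 − 0.4 × (0.95 − 1.76) = 3.864
ŷ = 3.864 / 1.24 = 3.12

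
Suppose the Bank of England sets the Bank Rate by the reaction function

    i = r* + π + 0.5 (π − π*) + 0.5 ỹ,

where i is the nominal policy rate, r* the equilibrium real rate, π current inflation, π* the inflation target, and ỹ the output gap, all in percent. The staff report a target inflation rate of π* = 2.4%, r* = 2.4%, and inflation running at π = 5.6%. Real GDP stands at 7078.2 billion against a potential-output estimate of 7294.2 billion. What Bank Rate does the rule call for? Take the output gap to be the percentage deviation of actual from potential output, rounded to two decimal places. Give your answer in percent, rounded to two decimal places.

Output gap = 100 × (7078.2 − 7294.2) / 7294.2 = -2.96%.
i = 2.40 + 5.60 + 0.5 × (5.60 − 2.40) + 0.5 × (-2.96)
   = 2.40 + 5.6 + 1.6 − 1.48 = 8.12

8.12%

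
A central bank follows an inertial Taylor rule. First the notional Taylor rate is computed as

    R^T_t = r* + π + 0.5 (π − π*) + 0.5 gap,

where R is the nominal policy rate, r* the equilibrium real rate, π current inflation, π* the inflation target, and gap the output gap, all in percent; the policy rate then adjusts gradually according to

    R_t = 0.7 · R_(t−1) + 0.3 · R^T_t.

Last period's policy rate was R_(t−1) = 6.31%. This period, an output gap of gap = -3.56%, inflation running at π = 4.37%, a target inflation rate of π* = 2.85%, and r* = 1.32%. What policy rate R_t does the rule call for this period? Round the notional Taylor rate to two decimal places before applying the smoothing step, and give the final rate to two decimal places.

5.82%

R^T_t = 1.32 + 4.37 + 0.5 × (4.37 − 2.85) + 0.5 × (-3.56)
   = 1.32 + 4.37 + 0.76 − 1.78 = 4.67
R_t = 0.7 × 6.31 + 0.3 × 4.67 = 4.417 + 1.401 = 5.82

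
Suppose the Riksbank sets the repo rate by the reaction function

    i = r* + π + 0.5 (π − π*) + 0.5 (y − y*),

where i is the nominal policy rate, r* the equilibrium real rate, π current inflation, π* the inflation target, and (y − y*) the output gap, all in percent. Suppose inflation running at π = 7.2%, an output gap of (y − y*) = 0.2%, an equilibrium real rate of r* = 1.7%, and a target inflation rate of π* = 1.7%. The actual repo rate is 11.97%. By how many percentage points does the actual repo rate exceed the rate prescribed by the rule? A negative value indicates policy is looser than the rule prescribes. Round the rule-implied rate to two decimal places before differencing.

0.22 pp

i = 1.7 + 7.2 + 0.5 × (7.2 − 1.7) + 0.5 × 0.2
   = 1.7 + 7.2 + 2.75 + 0.1 = 11.75
Deviation = 11.97 − 11.75 = 0.22 pp.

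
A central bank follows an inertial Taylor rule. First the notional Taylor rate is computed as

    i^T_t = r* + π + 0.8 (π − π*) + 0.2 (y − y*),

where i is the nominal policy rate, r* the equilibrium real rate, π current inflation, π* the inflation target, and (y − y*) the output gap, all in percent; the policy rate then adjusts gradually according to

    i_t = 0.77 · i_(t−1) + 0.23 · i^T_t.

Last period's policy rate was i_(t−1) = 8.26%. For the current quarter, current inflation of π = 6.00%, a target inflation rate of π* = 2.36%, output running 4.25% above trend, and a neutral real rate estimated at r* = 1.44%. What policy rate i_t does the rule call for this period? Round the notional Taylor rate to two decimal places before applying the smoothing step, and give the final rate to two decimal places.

8.94%

Output 4.25% above potential → (y − y*) = 4.25.
i^T_t = 1.44 + 6.00 + 0.8 × (6.00 − 2.36) + 0.2 × 4.25
   = 1.44 + 6 + 2.912 + 0.85 = 11.20
i_t = 0.77 × 8.26 + 0.23 × 11.20 = 6.3602 + 2.576 = 8.94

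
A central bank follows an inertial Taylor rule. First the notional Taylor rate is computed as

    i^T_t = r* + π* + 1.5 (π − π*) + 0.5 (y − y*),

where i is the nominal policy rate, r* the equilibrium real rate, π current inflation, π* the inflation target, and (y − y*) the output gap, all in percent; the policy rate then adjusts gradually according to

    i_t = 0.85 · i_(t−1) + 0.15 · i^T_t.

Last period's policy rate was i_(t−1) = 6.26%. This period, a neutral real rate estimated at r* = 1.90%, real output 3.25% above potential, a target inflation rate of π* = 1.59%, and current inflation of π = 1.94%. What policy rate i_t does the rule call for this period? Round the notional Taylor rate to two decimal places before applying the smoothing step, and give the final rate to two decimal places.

6.17%

Output 3.25% above potential → (y − y*) = 3.25.
i^T_t = 1.90 + 1.59 + 1.5 × (1.94 − 1.59) + 0.5 × 3.25
   = 1.90 + 1.59 + 0.525 + 1.625 = 5.64
i_t = 0.85 × 6.26 + 0.15 × 5.64 = 5.321 + 0.846 = 6.17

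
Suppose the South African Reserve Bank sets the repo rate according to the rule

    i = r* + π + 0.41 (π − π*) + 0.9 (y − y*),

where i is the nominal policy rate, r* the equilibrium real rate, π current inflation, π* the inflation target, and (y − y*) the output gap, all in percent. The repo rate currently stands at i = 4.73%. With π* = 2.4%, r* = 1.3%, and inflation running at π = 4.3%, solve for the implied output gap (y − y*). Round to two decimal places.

0.9 (y − y*) = 4.73 − 1.3 − 4.3 − 0.41 × (4.3 − 2.4) = -1.649
(y − y*) = -1.649 / 0.9 = -1.83

-1.83%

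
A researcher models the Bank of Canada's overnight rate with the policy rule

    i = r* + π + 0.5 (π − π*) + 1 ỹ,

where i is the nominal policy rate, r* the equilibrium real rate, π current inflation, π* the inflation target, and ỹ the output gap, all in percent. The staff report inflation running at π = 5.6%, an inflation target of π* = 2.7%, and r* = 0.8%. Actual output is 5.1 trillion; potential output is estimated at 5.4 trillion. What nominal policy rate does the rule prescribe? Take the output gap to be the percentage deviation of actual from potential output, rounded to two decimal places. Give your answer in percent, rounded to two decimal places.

2.29%

Output gap = 100 × (5.1 − 5.4) / 5.4 = -5.56%.
i = 0.80 + 5.60 + 0.5 × (5.60 − 2.70) + 1 × (-5.56)
   = 0.80 + 5.6 + 1.45 − 5.56 = 2.29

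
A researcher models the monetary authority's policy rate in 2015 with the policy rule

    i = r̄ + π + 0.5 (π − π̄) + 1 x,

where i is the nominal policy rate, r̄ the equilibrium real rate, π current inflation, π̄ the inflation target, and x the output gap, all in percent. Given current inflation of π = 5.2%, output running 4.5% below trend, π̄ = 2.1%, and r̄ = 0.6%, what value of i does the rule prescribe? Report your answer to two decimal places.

2.85%

Output 4.5% below potential → x = -4.5.
i = 0.6 + 5.2 + 0.5 × (5.2 − 2.1) + 1 × (-4.5)
   = 0.6 + 5.2 + 1.55 − 4.5 = 2.85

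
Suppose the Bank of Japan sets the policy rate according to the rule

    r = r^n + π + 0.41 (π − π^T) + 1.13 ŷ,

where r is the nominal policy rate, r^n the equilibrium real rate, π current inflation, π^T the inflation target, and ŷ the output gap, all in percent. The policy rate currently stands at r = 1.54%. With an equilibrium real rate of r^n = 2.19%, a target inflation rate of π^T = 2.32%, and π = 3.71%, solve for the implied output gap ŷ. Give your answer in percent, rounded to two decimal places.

1.13 ŷ = 1.54 − 2.19 − 3.71 − 0.41 × (3.71 − 2.32) = -4.9299
ŷ = -4.9299 / 1.13 = -4.36

-4.36%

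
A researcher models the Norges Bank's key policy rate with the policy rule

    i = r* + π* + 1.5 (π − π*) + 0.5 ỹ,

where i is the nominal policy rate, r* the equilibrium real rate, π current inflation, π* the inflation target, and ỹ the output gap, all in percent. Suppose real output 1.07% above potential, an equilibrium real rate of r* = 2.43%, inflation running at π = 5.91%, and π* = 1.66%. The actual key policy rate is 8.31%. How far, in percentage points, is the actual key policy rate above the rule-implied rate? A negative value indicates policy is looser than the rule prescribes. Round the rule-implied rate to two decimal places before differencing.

-2.69 pp

Output 1.07% above potential → ỹ = 1.07.
i = 2.43 + 1.66 + 1.5 × (5.91 − 1.66) + 0.5 × 1.07
   = 2.43 + 1.66 + 6.375 + 0.535 = 11.00
Deviation = 8.31 − 11.00 = -2.69 pp.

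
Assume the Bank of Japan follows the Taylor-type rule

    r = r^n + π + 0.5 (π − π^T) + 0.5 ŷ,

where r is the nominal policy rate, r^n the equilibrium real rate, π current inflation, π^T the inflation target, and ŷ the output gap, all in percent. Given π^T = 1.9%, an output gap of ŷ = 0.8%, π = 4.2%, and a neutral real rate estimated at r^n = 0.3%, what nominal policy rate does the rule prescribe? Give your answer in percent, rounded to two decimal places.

6.05%

r = 0.3 + 4.2 + 0.5 × (4.2 − 1.9) + 0.5 × 0.8
   = 0.3 + 4.2 + 1.15 + 0.4 = 6.05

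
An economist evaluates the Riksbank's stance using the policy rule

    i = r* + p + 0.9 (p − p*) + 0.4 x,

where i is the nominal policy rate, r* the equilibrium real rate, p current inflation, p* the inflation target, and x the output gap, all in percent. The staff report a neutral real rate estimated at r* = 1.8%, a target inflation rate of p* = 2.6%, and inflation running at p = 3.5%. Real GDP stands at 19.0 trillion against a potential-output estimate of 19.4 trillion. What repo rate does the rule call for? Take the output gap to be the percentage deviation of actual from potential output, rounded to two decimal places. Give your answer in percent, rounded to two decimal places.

Output gap = 100 × (19.0 − 19.4) / 19.4 = -2.06%.
i = 1.80 + 3.50 + 0.9 × (3.50 − 2.60) + 0.4 × (-2.06)
   = 1.80 + 3.5 + 0.81 − 0.824 = 5.29

5.29%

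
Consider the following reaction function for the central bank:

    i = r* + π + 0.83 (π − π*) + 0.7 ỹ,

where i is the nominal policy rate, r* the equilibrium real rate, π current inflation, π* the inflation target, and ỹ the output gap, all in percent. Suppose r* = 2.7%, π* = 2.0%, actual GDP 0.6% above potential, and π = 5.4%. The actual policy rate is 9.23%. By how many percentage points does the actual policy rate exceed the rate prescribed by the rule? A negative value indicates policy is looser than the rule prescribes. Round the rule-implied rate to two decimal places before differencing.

Output 0.6% above potential → ỹ = 0.6.
i = 2.7 + 5.4 + 0.83 × (5.4 − 2.0) + 0.7 × 0.6
   = 2.7 + 5.4 + 2.822 + 0.42 = 11.34
Deviation = 9.23 − 11.34 = -2.11 pp.

-2.11 pp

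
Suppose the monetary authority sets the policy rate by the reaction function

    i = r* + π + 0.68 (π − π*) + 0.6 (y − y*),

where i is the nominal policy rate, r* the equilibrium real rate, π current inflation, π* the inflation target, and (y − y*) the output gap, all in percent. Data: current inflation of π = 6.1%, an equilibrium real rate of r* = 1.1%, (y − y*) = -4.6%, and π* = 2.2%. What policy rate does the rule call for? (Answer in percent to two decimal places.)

i = 1.1 + 6.1 + 0.68 × (6.1 − 2.2) + 0.6 × (-4.6)
   = 1.1 + 6.1 + 2.652 − 2.76 = 7.09

7.09%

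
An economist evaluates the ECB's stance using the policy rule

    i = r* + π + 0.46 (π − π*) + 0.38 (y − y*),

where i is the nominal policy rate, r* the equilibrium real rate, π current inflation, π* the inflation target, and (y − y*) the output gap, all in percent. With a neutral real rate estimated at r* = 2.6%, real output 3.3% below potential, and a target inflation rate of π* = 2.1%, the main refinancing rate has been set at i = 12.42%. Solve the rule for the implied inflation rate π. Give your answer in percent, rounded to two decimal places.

Output 3.3% below potential → (y − y*) = -3.3.
Collecting π: i = r* + (1 + 0.46) π − 0.46 π* + 0.38 (y − y*)
1.46 π = 12.42 − 2.6 + 0.46 × 2.1 − 0.38 × (-3.3) = 12.04
π = 12.04 / 1.46 = 8.25

8.25%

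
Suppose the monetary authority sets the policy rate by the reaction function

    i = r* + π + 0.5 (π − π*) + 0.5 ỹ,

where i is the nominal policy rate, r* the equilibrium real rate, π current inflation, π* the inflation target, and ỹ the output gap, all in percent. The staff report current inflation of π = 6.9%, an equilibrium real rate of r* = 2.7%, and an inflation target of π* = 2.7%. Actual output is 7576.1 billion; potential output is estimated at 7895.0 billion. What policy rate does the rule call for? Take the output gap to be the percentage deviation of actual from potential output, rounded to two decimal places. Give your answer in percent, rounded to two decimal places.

Output gap = 100 × (7576.1 − 7895.0) / 7895.0 = -4.04%.
i = 2.70 + 6.90 + 0.5 × (6.90 − 2.70) + 0.5 × (-4.04)
   = 2.70 + 6.9 + 2.1 − 2.02 = 9.68

9.68%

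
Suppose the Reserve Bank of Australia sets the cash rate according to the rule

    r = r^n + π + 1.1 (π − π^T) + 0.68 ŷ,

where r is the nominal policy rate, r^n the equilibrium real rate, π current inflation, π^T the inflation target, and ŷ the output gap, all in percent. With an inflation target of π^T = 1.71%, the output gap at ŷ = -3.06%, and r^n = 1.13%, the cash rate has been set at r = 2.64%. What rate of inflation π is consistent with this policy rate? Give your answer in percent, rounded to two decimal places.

2.61%

Collecting π: r = r^n + (1 + 1.1) π − 1.1 π^T + 0.68 ŷ
2.1 π = 2.64 − 1.13 + 1.1 × 1.71 − 0.68 × (-3.06) = 5.4718
π = 5.4718 / 2.1 = 2.61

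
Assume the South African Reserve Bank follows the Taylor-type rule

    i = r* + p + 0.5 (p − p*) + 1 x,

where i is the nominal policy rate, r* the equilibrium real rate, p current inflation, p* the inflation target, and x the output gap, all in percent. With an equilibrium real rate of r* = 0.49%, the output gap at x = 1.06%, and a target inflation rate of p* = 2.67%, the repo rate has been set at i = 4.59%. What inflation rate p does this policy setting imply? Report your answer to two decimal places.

2.92%

Collecting p: i = r* + (1 + 0.5) p − 0.5 p* + 1 x
1.5 p = 4.59 − 0.49 + 0.5 × 2.67 − 1 × 1.06 = 4.375
p = 4.375 / 1.5 = 2.92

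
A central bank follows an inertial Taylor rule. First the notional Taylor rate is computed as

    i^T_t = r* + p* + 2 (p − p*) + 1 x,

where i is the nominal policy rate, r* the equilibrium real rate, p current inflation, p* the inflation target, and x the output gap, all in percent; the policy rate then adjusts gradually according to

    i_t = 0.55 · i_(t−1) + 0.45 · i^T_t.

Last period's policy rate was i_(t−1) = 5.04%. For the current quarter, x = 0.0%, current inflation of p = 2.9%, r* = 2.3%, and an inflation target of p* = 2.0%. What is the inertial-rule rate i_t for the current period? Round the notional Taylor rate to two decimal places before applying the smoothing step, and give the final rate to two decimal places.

5.52%

i^T_t = 2.3 + 2.0 + 2 × (2.9 − 2.0) + 1 × 0.0
   = 2.3 + 2 + 1.8 + 0 = 6.10
i_t = 0.55 × 5.04 + 0.45 × 6.10 = 2.772 + 2.745 = 5.52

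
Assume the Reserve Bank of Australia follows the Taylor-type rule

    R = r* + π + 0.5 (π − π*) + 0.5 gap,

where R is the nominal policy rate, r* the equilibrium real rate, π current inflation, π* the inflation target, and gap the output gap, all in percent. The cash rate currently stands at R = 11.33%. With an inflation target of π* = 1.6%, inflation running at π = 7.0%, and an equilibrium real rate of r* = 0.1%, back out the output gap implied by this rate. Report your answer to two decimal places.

0.5 gap = 11.33 − 0.1 − 7.0 − 0.5 × (7.0 − 1.6) = 1.53
gap = 1.53 / 0.5 = 3.06

3.06%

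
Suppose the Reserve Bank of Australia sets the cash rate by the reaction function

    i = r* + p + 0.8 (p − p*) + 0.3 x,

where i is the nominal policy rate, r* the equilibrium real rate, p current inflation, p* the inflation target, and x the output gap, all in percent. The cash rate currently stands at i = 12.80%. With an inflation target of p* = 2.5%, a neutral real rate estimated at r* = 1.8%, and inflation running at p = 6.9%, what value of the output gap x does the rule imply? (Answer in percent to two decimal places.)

1.93%

0.3 x = 12.80 − 1.8 − 6.9 − 0.8 × (6.9 − 2.5) = 0.58
x = 0.58 / 0.3 = 1.93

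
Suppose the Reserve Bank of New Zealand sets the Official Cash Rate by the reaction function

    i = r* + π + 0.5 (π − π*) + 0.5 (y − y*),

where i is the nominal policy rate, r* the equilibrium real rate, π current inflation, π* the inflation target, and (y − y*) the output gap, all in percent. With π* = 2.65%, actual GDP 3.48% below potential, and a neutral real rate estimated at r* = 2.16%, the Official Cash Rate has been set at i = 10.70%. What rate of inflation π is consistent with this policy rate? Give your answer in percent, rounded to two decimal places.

7.74%

Output 3.48% below potential → (y − y*) = -3.48.
Collecting π: i = r* + (1 + 0.5) π − 0.5 π* + 0.5 (y − y*)
1.5 π = 10.70 − 2.16 + 0.5 × 2.65 − 0.5 × (-3.48) = 11.605
π = 11.605 / 1.5 = 7.74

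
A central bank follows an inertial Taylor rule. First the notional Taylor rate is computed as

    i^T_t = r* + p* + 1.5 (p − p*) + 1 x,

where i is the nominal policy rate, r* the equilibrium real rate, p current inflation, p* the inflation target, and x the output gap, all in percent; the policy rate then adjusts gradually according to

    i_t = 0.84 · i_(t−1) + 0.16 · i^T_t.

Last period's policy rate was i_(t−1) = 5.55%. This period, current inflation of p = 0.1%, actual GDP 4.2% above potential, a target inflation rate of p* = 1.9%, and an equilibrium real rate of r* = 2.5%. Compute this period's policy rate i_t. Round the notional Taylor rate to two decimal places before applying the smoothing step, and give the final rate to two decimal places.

Output 4.2% above potential → x = 4.2.
i^T_t = 2.5 + 1.9 + 1.5 × (0.1 − 1.9) + 1 × 4.2
   = 2.5 + 1.9 − 2.7 + 4.2 = 5.90
i_t = 0.84 × 5.55 + 0.16 × 5.90 = 4.662 + 0.944 = 5.61

5.61%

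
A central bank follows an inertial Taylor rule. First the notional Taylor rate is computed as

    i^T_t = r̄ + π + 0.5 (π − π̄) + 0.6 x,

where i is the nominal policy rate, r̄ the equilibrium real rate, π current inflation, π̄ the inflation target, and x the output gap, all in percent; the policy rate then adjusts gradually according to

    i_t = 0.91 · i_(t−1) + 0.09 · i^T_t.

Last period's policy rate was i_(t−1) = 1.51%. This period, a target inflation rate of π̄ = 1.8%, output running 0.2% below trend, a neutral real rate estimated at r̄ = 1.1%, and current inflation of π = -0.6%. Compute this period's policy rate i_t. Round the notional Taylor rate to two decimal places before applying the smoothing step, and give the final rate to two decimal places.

1.30%

Output 0.2% below potential → x = -0.2.
i^T_t = 1.1 + (-0.6) + 0.5 × (-0.6 − 1.8) + 0.6 × (-0.2)
   = 1.1 − 0.6 − 1.2 − 0.12 = -0.82
i_t = 0.91 × 1.51 + 0.09 × (-0.82) = 1.3741 − 0.0738 = 1.30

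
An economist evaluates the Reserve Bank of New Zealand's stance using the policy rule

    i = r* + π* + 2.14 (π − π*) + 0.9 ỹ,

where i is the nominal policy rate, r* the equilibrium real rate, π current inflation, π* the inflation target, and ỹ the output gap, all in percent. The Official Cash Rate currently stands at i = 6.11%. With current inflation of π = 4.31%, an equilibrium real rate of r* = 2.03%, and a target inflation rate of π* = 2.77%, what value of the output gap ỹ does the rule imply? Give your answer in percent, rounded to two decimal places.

0.9 ỹ = 6.11 − 2.03 − 2.77 − 2.14 × (4.31 − 2.77) = -1.9856
ỹ = -1.9856 / 0.9 = -2.21

-2.21%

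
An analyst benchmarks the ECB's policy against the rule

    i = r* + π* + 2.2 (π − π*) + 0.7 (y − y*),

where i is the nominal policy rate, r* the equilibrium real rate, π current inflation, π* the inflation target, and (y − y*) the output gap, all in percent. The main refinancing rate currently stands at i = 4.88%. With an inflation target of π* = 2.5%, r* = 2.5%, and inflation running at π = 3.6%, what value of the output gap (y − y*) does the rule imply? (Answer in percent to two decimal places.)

0.7 (y − y*) = 4.88 − 2.5 − 2.5 − 2.2 × (3.6 − 2.5) = -2.54
(y − y*) = -2.54 / 0.7 = -3.63

-3.63%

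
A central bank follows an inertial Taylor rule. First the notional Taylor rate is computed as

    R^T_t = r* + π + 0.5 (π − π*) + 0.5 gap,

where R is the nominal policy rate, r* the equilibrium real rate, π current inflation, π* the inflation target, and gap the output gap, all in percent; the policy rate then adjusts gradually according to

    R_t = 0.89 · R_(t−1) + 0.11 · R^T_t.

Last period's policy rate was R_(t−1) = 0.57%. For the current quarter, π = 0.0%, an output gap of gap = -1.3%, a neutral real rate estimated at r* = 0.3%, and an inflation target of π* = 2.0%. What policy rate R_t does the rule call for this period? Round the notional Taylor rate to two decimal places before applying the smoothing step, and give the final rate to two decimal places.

R^T_t = 0.3 + 0.0 + 0.5 × (0.0 − 2.0) + 0.5 × (-1.3)
   = 0.3 + 0 − 1 − 0.65 = -1.35
R_t = 0.89 × 0.57 + 0.11 × (-1.35) = 0.5073 − 0.1485 = 0.36

0.36%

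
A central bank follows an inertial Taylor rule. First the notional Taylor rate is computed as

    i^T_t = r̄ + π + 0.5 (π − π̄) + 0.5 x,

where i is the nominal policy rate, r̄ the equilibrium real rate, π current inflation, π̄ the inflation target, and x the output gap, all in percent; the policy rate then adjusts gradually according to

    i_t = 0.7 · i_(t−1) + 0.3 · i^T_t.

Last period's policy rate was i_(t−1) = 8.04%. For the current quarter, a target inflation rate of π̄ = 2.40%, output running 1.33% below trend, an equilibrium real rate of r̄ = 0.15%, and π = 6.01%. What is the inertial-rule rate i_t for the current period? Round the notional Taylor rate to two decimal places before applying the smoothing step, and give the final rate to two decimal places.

Output 1.33% below potential → x = -1.33.
i^T_t = 0.15 + 6.01 + 0.5 × (6.01 − 2.40) + 0.5 × (-1.33)
   = 0.15 + 6.01 + 1.805 − 0.665 = 7.30
i_t = 0.7 × 8.04 + 0.3 × 7.30 = 5.628 + 2.19 = 7.82

7.82%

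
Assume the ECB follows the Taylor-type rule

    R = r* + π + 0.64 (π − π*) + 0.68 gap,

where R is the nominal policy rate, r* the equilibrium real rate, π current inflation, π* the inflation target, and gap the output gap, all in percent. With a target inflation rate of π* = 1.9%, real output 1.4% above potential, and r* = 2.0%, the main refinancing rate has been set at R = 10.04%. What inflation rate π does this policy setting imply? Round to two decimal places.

Output 1.4% above potential → gap = 1.4.
Collecting π: R = r* + (1 + 0.64) π − 0.64 π* + 0.68 gap
1.64 π = 10.04 − 2.0 + 0.64 × 1.9 − 0.68 × 1.4 = 8.304
π = 8.304 / 1.64 = 5.06

5.06%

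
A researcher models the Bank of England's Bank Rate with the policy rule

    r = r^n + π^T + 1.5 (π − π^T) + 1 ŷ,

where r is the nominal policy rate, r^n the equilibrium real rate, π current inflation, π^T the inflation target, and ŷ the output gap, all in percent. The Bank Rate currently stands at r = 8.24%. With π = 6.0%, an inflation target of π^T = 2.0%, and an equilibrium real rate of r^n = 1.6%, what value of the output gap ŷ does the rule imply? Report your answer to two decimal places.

1 ŷ = 8.24 − 1.6 − 2.0 − 1.5 × (6.0 − 2.0) = -1.36
ŷ = -1.36 / 1 = -1.36

-1.36%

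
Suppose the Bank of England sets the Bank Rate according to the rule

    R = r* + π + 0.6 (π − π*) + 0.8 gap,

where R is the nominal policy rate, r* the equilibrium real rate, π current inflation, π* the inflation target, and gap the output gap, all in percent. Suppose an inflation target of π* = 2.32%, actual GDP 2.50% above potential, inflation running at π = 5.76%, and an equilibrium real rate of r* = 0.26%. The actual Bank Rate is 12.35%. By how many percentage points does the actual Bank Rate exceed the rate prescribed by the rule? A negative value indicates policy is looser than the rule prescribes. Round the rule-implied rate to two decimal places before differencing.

Output 2.50% above potential → gap = 2.50.
R = 0.26 + 5.76 + 0.6 × (5.76 − 2.32) + 0.8 × 2.50
   = 0.26 + 5.76 + 2.064 + 2 = 10.08
Deviation = 12.35 − 10.08 = 2.27 pp.

2.27 pp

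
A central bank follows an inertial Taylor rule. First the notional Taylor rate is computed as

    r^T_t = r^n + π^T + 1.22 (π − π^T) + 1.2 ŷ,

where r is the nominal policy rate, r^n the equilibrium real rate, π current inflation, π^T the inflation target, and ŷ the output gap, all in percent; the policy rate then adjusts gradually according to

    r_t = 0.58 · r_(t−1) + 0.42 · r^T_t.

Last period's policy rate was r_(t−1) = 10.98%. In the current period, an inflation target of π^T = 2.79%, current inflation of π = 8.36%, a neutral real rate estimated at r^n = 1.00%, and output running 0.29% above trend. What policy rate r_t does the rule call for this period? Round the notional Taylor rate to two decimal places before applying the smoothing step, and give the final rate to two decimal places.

10.96%

Output 0.29% above potential → ŷ = 0.29.
r^T_t = 1.00 + 2.79 + 1.22 × (8.36 − 2.79) + 1.2 × 0.29
   = 1.00 + 2.79 + 6.7954 + 0.348 = 10.93
r_t = 0.58 × 10.98 + 0.42 × 10.93 = 6.3684 + 4.5906 = 10.96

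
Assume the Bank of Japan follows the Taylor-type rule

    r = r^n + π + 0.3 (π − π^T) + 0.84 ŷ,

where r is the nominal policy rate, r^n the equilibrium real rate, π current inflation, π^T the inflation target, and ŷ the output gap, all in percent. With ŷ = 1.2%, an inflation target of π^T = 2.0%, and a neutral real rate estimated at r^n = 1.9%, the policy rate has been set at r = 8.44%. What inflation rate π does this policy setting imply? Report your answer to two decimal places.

Collecting π: r = r^n + (1 + 0.3) π − 0.3 π^T + 0.84 ŷ
1.3 π = 8.44 − 1.9 + 0.3 × 2.0 − 0.84 × 1.2 = 6.132
π = 6.132 / 1.3 = 4.72

4.72%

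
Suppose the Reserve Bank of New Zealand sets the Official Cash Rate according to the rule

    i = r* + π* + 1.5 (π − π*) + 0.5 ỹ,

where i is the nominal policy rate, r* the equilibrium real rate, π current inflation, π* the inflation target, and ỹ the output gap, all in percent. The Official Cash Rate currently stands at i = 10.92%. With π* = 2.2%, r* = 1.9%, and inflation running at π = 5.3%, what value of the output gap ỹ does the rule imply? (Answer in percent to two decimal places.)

0.5 ỹ = 10.92 − 1.9 − 2.2 − 1.5 × (5.3 − 2.2) = 2.17
ỹ = 2.17 / 0.5 = 4.34

4.34%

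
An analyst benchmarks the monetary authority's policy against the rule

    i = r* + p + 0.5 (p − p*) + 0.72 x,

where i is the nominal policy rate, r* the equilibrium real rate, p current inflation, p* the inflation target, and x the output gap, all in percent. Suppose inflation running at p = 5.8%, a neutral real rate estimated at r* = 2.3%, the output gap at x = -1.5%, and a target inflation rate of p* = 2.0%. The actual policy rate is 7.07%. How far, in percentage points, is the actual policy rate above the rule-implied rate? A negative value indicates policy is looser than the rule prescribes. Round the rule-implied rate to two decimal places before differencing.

-1.85 pp

i = 2.3 + 5.8 + 0.5 × (5.8 − 2.0) + 0.72 × (-1.5)
   = 2.3 + 5.8 + 1.9 − 1.08 = 8.92
Deviation = 7.07 − 8.92 = -1.85 pp.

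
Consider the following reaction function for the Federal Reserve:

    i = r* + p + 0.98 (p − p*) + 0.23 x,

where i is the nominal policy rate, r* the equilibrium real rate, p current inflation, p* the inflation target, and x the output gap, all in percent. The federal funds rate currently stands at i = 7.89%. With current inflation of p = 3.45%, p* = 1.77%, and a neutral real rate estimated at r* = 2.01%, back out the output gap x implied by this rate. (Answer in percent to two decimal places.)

3.41%

0.23 x = 7.89 − 2.01 − 3.45 − 0.98 × (3.45 − 1.77) = 0.7836
x = 0.7836 / 0.23 = 3.41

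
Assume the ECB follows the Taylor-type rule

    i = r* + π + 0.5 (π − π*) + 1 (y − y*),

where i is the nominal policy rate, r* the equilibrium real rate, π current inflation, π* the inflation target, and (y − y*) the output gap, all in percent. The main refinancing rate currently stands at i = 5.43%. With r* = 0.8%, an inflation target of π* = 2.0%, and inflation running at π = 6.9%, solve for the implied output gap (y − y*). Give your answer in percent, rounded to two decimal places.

1 (y − y*) = 5.43 − 0.8 − 6.9 − 0.5 × (6.9 − 2.0) = -4.72
(y − y*) = -4.72 / 1 = -4.72

-4.72%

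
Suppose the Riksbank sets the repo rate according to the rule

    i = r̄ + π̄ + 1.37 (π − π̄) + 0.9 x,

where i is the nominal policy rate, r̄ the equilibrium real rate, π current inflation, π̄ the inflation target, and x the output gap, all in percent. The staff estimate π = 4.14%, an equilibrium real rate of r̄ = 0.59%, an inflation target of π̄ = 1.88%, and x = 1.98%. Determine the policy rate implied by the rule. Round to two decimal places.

7.35%

i = 0.59 + 1.88 + 1.37 × (4.14 − 1.88) + 0.9 × 1.98
   = 0.59 + 1.88 + 3.0962 + 1.782 = 7.35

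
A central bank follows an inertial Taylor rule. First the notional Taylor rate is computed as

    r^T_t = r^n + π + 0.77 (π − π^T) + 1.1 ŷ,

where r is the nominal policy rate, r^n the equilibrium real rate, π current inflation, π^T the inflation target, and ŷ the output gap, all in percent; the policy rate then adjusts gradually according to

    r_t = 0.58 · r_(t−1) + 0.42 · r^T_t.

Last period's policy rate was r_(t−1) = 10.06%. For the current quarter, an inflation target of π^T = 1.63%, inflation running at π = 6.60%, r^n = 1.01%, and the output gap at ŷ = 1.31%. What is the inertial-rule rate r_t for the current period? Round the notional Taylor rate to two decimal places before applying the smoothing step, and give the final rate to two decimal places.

11.24%

r^T_t = 1.01 + 6.60 + 0.77 × (6.60 − 1.63) + 1.1 × 1.31
   = 1.01 + 6.6 + 3.8269 + 1.441 = 12.88
r_t = 0.58 × 10.06 + 0.42 × 12.88 = 5.8348 + 5.4096 = 11.24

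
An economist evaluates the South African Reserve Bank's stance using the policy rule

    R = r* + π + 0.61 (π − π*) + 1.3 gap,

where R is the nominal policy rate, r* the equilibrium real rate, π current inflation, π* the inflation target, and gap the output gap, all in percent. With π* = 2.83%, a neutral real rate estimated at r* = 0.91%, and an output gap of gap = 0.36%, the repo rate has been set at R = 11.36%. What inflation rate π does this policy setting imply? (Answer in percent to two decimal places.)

Collecting π: R = r* + (1 + 0.61) π − 0.61 π* + 1.3 gap
1.61 π = 11.36 − 0.91 + 0.61 × 2.83 − 1.3 × 0.36 = 11.7083
π = 11.7083 / 1.61 = 7.27

7.27%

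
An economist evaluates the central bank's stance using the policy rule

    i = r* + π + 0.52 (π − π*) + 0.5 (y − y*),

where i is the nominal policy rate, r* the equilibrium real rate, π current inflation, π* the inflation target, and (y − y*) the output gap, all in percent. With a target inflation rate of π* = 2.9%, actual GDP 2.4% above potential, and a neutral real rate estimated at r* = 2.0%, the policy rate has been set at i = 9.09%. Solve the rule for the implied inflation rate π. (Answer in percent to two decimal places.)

Output 2.4% above potential → (y − y*) = 2.4.
Collecting π: i = r* + (1 + 0.52) π − 0.52 π* + 0.5 (y − y*)
1.52 π = 9.09 − 2.0 + 0.52 × 2.9 − 0.5 × 2.4 = 7.398
π = 7.398 / 1.52 = 4.87

4.87%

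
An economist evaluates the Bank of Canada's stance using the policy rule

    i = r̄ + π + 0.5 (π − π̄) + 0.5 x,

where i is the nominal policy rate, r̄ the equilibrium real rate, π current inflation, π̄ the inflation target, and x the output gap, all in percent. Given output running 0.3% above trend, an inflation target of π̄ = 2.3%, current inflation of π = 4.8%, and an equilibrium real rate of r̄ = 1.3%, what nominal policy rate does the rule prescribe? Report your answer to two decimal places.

7.50%

Output 0.3% above potential → x = 0.3.
i = 1.3 + 4.8 + 0.5 × (4.8 − 2.3) + 0.5 × 0.3
   = 1.3 + 4.8 + 1.25 + 0.15 = 7.50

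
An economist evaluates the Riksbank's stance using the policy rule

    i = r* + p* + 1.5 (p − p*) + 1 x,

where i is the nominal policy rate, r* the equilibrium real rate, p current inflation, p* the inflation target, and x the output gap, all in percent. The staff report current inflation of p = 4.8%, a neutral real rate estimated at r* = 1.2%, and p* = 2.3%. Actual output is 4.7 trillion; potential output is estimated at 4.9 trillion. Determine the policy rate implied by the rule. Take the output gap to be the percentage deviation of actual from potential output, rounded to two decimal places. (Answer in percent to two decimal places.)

3.17%

Output gap = 100 × (4.7 − 4.9) / 4.9 = -4.08%.
i = 1.20 + 2.30 + 1.5 × (4.80 − 2.30) + 1 × (-4.08)
   = 1.20 + 2.3 + 3.75 − 4.08 = 3.17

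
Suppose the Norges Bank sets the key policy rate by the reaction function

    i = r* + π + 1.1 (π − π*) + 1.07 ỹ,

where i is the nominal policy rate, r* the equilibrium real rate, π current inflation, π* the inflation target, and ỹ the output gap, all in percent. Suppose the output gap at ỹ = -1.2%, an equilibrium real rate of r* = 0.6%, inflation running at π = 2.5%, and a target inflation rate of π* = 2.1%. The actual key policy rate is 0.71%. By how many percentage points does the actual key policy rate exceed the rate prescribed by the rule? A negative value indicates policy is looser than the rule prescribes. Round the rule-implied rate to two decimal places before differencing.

-1.55 pp

i = 0.6 + 2.5 + 1.1 × (2.5 − 2.1) + 1.07 × (-1.2)
   = 0.6 + 2.5 + 0.44 − 1.284 = 2.26
Deviation = 0.71 − 2.26 = -1.55 pp.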